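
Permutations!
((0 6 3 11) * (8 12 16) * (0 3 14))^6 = ((0 6 14)(3 11)(8 12 16))^6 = (16)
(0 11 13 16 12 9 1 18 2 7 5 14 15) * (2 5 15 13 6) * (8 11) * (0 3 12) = (0 8 11 6 2 7 15 3 12 9 1 18 5 14 13 16) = [8, 18, 7, 12, 4, 14, 2, 15, 11, 1, 10, 6, 9, 16, 13, 3, 0, 17, 5]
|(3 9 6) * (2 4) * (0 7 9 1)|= 6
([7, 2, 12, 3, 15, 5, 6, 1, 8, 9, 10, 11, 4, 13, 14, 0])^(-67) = [2, 4, 15, 3, 7, 5, 6, 12, 8, 9, 10, 11, 0, 13, 14, 1]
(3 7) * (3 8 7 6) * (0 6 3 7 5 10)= [6, 1, 2, 3, 4, 10, 7, 8, 5, 9, 0]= (0 6 7 8 5 10)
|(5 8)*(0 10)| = |(0 10)(5 8)| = 2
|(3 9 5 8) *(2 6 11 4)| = |(2 6 11 4)(3 9 5 8)| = 4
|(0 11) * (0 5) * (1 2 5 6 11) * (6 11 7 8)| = 12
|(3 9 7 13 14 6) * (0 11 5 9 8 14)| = |(0 11 5 9 7 13)(3 8 14 6)| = 12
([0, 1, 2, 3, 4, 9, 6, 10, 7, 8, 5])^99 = [0, 1, 2, 3, 4, 10, 6, 8, 9, 5, 7]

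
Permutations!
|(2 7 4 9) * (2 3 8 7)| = |(3 8 7 4 9)| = 5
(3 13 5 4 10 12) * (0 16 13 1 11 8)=[16, 11, 2, 1, 10, 4, 6, 7, 0, 9, 12, 8, 3, 5, 14, 15, 13]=(0 16 13 5 4 10 12 3 1 11 8)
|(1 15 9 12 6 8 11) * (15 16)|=8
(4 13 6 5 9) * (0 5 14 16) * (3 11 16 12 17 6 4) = (0 5 9 3 11 16)(4 13)(6 14 12 17) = [5, 1, 2, 11, 13, 9, 14, 7, 8, 3, 10, 16, 17, 4, 12, 15, 0, 6]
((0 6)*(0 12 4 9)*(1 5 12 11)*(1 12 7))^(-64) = ((0 6 11 12 4 9)(1 5 7))^(-64) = (0 11 4)(1 7 5)(6 12 9)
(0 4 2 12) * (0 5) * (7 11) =(0 4 2 12 5)(7 11) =[4, 1, 12, 3, 2, 0, 6, 11, 8, 9, 10, 7, 5]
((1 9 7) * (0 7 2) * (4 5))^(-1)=((0 7 1 9 2)(4 5))^(-1)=(0 2 9 1 7)(4 5)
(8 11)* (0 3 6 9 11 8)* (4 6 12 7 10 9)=(0 3 12 7 10 9 11)(4 6)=[3, 1, 2, 12, 6, 5, 4, 10, 8, 11, 9, 0, 7]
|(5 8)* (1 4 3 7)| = 4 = |(1 4 3 7)(5 8)|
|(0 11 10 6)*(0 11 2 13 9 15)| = 15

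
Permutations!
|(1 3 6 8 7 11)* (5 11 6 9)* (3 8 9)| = 7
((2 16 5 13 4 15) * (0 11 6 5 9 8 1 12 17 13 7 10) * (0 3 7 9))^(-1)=((0 11 6 5 9 8 1 12 17 13 4 15 2 16)(3 7 10))^(-1)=(0 16 2 15 4 13 17 12 1 8 9 5 6 11)(3 10 7)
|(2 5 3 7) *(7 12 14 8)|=7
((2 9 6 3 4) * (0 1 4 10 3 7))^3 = (0 2 7 4 6 1 9)(3 10)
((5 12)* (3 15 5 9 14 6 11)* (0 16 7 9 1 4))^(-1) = ((0 16 7 9 14 6 11 3 15 5 12 1 4))^(-1) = (0 4 1 12 5 15 3 11 6 14 9 7 16)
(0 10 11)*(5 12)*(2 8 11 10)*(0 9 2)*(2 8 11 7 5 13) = (2 11 9 8 7 5 12 13) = [0, 1, 11, 3, 4, 12, 6, 5, 7, 8, 10, 9, 13, 2]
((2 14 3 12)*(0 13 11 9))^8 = (14)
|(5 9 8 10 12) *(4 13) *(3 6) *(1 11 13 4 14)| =20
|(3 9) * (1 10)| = 2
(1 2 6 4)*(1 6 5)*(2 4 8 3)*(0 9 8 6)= (0 9 8 3 2 5 1 4)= [9, 4, 5, 2, 0, 1, 6, 7, 3, 8]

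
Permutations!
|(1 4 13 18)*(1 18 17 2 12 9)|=|(18)(1 4 13 17 2 12 9)|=7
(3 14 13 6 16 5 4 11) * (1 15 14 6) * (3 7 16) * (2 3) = (1 15 14 13)(2 3 6)(4 11 7 16 5) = [0, 15, 3, 6, 11, 4, 2, 16, 8, 9, 10, 7, 12, 1, 13, 14, 5]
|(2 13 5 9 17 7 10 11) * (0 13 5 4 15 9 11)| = 24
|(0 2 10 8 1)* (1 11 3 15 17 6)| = 10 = |(0 2 10 8 11 3 15 17 6 1)|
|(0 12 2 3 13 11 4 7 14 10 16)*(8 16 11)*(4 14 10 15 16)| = |(0 12 2 3 13 8 4 7 10 11 14 15 16)| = 13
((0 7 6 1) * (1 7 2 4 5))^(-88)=((0 2 4 5 1)(6 7))^(-88)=(7)(0 4 1 2 5)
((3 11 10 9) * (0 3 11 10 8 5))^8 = (0 3 10 9 11 8 5)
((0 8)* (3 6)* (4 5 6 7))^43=(0 8)(3 5 7 6 4)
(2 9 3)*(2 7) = (2 9 3 7) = [0, 1, 9, 7, 4, 5, 6, 2, 8, 3]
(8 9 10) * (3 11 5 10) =(3 11 5 10 8 9) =[0, 1, 2, 11, 4, 10, 6, 7, 9, 3, 8, 5]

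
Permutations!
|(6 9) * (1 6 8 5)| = |(1 6 9 8 5)| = 5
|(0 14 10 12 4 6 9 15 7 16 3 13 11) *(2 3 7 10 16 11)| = 30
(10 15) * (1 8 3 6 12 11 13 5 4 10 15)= (15)(1 8 3 6 12 11 13 5 4 10)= [0, 8, 2, 6, 10, 4, 12, 7, 3, 9, 1, 13, 11, 5, 14, 15]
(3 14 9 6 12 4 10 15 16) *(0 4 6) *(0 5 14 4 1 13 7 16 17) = (0 1 13 7 16 3 4 10 15 17)(5 14 9)(6 12) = [1, 13, 2, 4, 10, 14, 12, 16, 8, 5, 15, 11, 6, 7, 9, 17, 3, 0]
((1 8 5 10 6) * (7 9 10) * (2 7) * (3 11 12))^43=(1 2 10 8 7 6 5 9)(3 11 12)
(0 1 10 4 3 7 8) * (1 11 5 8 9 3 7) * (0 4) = [11, 10, 2, 1, 7, 8, 6, 9, 4, 3, 0, 5] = (0 11 5 8 4 7 9 3 1 10)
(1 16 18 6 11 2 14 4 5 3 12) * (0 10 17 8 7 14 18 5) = (0 10 17 8 7 14 4)(1 16 5 3 12)(2 18 6 11) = [10, 16, 18, 12, 0, 3, 11, 14, 7, 9, 17, 2, 1, 13, 4, 15, 5, 8, 6]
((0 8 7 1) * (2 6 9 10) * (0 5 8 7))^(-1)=((0 7 1 5 8)(2 6 9 10))^(-1)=(0 8 5 1 7)(2 10 9 6)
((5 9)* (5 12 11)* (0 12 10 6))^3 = (0 5 6 11 10 12 9)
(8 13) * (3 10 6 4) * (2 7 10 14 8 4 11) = (2 7 10 6 11)(3 14 8 13 4) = [0, 1, 7, 14, 3, 5, 11, 10, 13, 9, 6, 2, 12, 4, 8]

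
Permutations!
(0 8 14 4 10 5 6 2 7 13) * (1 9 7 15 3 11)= (0 8 14 4 10 5 6 2 15 3 11 1 9 7 13)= [8, 9, 15, 11, 10, 6, 2, 13, 14, 7, 5, 1, 12, 0, 4, 3]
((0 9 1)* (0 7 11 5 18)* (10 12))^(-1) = ((0 9 1 7 11 5 18)(10 12))^(-1) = (0 18 5 11 7 1 9)(10 12)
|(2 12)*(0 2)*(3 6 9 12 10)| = 7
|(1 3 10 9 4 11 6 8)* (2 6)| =9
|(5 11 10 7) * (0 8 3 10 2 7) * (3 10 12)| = 12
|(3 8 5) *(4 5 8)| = 3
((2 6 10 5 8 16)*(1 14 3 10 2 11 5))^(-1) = (1 10 3 14)(2 6)(5 11 16 8)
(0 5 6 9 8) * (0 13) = (0 5 6 9 8 13) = [5, 1, 2, 3, 4, 6, 9, 7, 13, 8, 10, 11, 12, 0]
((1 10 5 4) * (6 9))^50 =((1 10 5 4)(6 9))^50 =(1 5)(4 10)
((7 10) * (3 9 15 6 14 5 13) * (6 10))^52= (3 5 6 10 9 13 14 7 15)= ((3 9 15 10 7 6 14 5 13))^52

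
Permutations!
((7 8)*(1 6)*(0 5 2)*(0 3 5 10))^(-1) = (0 10)(1 6)(2 5 3)(7 8)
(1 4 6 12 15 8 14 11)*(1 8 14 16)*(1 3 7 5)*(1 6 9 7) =(1 4 9 7 5 6 12 15 14 11 8 16 3) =[0, 4, 2, 1, 9, 6, 12, 5, 16, 7, 10, 8, 15, 13, 11, 14, 3]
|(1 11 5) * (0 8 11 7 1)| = 4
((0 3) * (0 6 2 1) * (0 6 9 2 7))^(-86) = (0 6 2 3 7 1 9)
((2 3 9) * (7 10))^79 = ((2 3 9)(7 10))^79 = (2 3 9)(7 10)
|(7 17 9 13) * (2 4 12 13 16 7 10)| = |(2 4 12 13 10)(7 17 9 16)| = 20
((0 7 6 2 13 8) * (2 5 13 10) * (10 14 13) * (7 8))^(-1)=(0 8)(2 10 5 6 7 13 14)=((0 8)(2 14 13 7 6 5 10))^(-1)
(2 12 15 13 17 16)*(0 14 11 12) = [14, 1, 0, 3, 4, 5, 6, 7, 8, 9, 10, 12, 15, 17, 11, 13, 2, 16] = (0 14 11 12 15 13 17 16 2)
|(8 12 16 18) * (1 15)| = |(1 15)(8 12 16 18)| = 4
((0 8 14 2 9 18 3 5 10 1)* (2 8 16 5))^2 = ((0 16 5 10 1)(2 9 18 3)(8 14))^2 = (0 5 1 16 10)(2 18)(3 9)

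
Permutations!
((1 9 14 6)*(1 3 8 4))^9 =(1 14 3 4 9 6 8)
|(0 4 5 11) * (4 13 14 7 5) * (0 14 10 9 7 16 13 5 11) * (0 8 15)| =28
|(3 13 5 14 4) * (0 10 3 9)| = 8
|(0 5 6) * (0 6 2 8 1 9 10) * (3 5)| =8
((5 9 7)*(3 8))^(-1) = ((3 8)(5 9 7))^(-1) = (3 8)(5 7 9)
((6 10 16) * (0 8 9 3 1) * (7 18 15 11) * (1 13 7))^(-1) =(0 1 11 15 18 7 13 3 9 8)(6 16 10)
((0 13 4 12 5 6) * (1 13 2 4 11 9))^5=((0 2 4 12 5 6)(1 13 11 9))^5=(0 6 5 12 4 2)(1 13 11 9)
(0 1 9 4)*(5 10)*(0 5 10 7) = (10)(0 1 9 4 5 7) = [1, 9, 2, 3, 5, 7, 6, 0, 8, 4, 10]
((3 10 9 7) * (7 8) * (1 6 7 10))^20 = ((1 6 7 3)(8 10 9))^20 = (8 9 10)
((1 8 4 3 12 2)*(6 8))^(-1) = (1 2 12 3 4 8 6)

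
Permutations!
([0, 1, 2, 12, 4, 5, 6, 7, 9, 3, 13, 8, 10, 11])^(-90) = [0, 1, 2, 12, 4, 5, 6, 7, 9, 3, 13, 8, 10, 11]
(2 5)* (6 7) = (2 5)(6 7) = [0, 1, 5, 3, 4, 2, 7, 6]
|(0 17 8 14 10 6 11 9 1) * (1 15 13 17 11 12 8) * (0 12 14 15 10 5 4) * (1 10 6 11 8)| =12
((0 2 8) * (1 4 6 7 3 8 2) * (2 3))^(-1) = ((0 1 4 6 7 2 3 8))^(-1) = (0 8 3 2 7 6 4 1)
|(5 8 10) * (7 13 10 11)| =|(5 8 11 7 13 10)| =6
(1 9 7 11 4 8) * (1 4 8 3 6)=(1 9 7 11 8 4 3 6)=[0, 9, 2, 6, 3, 5, 1, 11, 4, 7, 10, 8]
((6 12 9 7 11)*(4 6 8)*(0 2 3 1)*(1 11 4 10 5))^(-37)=((0 2 3 11 8 10 5 1)(4 6 12 9 7))^(-37)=(0 11 5 2 8 1 3 10)(4 9 6 7 12)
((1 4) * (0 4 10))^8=(10)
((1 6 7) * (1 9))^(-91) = (1 6 7 9)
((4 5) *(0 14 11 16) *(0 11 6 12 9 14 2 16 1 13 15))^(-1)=((0 2 16 11 1 13 15)(4 5)(6 12 9 14))^(-1)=(0 15 13 1 11 16 2)(4 5)(6 14 9 12)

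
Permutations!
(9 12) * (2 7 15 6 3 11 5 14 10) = (2 7 15 6 3 11 5 14 10)(9 12) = [0, 1, 7, 11, 4, 14, 3, 15, 8, 12, 2, 5, 9, 13, 10, 6]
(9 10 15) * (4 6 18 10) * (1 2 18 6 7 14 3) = (1 2 18 10 15 9 4 7 14 3) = [0, 2, 18, 1, 7, 5, 6, 14, 8, 4, 15, 11, 12, 13, 3, 9, 16, 17, 10]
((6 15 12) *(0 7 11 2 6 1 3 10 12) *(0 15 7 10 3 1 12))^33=(15)(0 10)(2 6 7 11)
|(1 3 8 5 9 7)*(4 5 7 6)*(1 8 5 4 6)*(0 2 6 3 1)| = |(0 2 6 3 5 9)(7 8)| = 6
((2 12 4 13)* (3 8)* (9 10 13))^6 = (13)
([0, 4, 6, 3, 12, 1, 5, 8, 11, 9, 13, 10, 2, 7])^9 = [0, 2, 1, 3, 6, 12, 4, 13, 7, 9, 11, 8, 5, 10]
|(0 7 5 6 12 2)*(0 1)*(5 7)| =6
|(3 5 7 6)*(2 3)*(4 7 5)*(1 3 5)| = 7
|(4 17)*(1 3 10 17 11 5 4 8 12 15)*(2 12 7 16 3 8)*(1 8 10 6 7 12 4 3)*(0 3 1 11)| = |(0 3 6 7 16 11 5 1 10 17 2 4)(8 12 15)| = 12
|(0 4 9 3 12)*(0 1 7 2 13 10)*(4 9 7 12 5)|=18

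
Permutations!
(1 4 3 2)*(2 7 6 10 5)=(1 4 3 7 6 10 5 2)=[0, 4, 1, 7, 3, 2, 10, 6, 8, 9, 5]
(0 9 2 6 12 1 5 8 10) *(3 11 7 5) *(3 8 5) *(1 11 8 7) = [9, 7, 6, 8, 4, 5, 12, 3, 10, 2, 0, 1, 11] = (0 9 2 6 12 11 1 7 3 8 10)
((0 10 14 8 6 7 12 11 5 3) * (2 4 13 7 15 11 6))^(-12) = (0 14 2 13 12 15 5)(3 10 8 4 7 6 11)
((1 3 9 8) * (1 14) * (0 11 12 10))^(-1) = ((0 11 12 10)(1 3 9 8 14))^(-1) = (0 10 12 11)(1 14 8 9 3)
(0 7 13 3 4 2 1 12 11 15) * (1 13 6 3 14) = [7, 12, 13, 4, 2, 5, 3, 6, 8, 9, 10, 15, 11, 14, 1, 0] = (0 7 6 3 4 2 13 14 1 12 11 15)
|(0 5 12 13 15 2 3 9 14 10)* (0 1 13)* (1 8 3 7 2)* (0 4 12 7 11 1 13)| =30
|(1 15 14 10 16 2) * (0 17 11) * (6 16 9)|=24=|(0 17 11)(1 15 14 10 9 6 16 2)|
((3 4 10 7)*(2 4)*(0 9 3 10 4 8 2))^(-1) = (0 3 9)(2 8)(7 10)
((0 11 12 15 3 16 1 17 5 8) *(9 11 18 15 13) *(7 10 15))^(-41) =(0 10 16 5 18 15 1 8 7 3 17)(9 13 12 11)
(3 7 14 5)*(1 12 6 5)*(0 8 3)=(0 8 3 7 14 1 12 6 5)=[8, 12, 2, 7, 4, 0, 5, 14, 3, 9, 10, 11, 6, 13, 1]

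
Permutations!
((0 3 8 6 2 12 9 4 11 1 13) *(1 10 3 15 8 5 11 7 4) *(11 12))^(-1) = (0 13 1 9 12 5 3 10 11 2 6 8 15)(4 7)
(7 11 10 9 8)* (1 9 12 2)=(1 9 8 7 11 10 12 2)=[0, 9, 1, 3, 4, 5, 6, 11, 7, 8, 12, 10, 2]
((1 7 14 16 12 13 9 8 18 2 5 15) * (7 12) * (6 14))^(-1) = ((1 12 13 9 8 18 2 5 15)(6 14 16 7))^(-1) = (1 15 5 2 18 8 9 13 12)(6 7 16 14)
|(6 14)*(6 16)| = 3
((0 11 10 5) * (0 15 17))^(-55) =(0 17 15 5 10 11)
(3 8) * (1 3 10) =(1 3 8 10) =[0, 3, 2, 8, 4, 5, 6, 7, 10, 9, 1]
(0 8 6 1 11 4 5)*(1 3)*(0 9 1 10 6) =[8, 11, 2, 10, 5, 9, 3, 7, 0, 1, 6, 4] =(0 8)(1 11 4 5 9)(3 10 6)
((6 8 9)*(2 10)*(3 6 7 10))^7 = ((2 3 6 8 9 7 10))^7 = (10)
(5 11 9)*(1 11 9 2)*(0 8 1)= (0 8 1 11 2)(5 9)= [8, 11, 0, 3, 4, 9, 6, 7, 1, 5, 10, 2]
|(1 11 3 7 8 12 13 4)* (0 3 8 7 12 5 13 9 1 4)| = |(0 3 12 9 1 11 8 5 13)| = 9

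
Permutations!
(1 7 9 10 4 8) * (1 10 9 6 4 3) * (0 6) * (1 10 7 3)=[6, 3, 2, 10, 8, 5, 4, 0, 7, 9, 1]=(0 6 4 8 7)(1 3 10)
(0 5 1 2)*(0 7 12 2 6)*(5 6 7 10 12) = (0 6)(1 7 5)(2 10 12) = [6, 7, 10, 3, 4, 1, 0, 5, 8, 9, 12, 11, 2]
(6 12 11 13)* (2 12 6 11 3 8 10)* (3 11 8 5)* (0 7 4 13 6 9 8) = [7, 1, 12, 5, 13, 3, 9, 4, 10, 8, 2, 6, 11, 0] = (0 7 4 13)(2 12 11 6 9 8 10)(3 5)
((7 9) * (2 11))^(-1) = ((2 11)(7 9))^(-1) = (2 11)(7 9)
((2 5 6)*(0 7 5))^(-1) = ((0 7 5 6 2))^(-1) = (0 2 6 5 7)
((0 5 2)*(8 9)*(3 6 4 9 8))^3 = ((0 5 2)(3 6 4 9))^3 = (3 9 4 6)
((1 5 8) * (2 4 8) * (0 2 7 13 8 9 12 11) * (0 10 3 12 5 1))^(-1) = (0 8 13 7 5 9 4 2)(3 10 11 12)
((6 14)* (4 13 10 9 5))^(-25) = (6 14)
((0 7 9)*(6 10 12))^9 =((0 7 9)(6 10 12))^9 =(12)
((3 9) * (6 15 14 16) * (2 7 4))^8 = ((2 7 4)(3 9)(6 15 14 16))^8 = (16)(2 4 7)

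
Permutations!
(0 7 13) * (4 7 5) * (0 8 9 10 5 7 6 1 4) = [7, 4, 2, 3, 6, 0, 1, 13, 9, 10, 5, 11, 12, 8] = (0 7 13 8 9 10 5)(1 4 6)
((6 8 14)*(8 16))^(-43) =(6 16 8 14)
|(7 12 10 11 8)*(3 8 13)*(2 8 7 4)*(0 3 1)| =|(0 3 7 12 10 11 13 1)(2 8 4)| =24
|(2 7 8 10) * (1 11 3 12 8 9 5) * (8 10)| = |(1 11 3 12 10 2 7 9 5)| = 9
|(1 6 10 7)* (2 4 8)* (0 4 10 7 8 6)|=15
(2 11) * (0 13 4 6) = (0 13 4 6)(2 11) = [13, 1, 11, 3, 6, 5, 0, 7, 8, 9, 10, 2, 12, 4]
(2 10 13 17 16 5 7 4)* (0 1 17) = [1, 17, 10, 3, 2, 7, 6, 4, 8, 9, 13, 11, 12, 0, 14, 15, 5, 16] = (0 1 17 16 5 7 4 2 10 13)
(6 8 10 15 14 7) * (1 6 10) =(1 6 8)(7 10 15 14) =[0, 6, 2, 3, 4, 5, 8, 10, 1, 9, 15, 11, 12, 13, 7, 14]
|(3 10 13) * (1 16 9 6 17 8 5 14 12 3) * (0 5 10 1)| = 13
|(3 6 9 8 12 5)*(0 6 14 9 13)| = |(0 6 13)(3 14 9 8 12 5)| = 6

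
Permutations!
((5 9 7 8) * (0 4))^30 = (5 7)(8 9)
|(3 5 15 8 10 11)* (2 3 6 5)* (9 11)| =|(2 3)(5 15 8 10 9 11 6)| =14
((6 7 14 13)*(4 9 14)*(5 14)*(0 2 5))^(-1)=((0 2 5 14 13 6 7 4 9))^(-1)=(0 9 4 7 6 13 14 5 2)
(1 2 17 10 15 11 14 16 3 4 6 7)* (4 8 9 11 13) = (1 2 17 10 15 13 4 6 7)(3 8 9 11 14 16) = [0, 2, 17, 8, 6, 5, 7, 1, 9, 11, 15, 14, 12, 4, 16, 13, 3, 10]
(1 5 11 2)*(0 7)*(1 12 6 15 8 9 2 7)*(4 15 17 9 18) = (0 1 5 11 7)(2 12 6 17 9)(4 15 8 18) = [1, 5, 12, 3, 15, 11, 17, 0, 18, 2, 10, 7, 6, 13, 14, 8, 16, 9, 4]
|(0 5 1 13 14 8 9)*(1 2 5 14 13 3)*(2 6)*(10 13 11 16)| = 12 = |(0 14 8 9)(1 3)(2 5 6)(10 13 11 16)|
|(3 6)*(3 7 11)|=4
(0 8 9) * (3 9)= (0 8 3 9)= [8, 1, 2, 9, 4, 5, 6, 7, 3, 0]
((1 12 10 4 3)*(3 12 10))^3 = ((1 10 4 12 3))^3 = (1 12 10 3 4)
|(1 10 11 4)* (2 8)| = 4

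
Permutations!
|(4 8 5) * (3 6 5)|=5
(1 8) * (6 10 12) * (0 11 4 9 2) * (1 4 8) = (0 11 8 4 9 2)(6 10 12) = [11, 1, 0, 3, 9, 5, 10, 7, 4, 2, 12, 8, 6]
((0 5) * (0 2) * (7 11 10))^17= (0 2 5)(7 10 11)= ((0 5 2)(7 11 10))^17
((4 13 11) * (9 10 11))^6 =(4 13 9 10 11)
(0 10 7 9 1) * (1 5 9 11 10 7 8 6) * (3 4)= (0 7 11 10 8 6 1)(3 4)(5 9)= [7, 0, 2, 4, 3, 9, 1, 11, 6, 5, 8, 10]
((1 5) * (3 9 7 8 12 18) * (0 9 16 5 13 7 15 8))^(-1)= ((0 9 15 8 12 18 3 16 5 1 13 7))^(-1)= (0 7 13 1 5 16 3 18 12 8 15 9)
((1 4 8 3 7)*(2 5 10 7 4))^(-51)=((1 2 5 10 7)(3 4 8))^(-51)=(1 7 10 5 2)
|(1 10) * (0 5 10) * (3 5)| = 5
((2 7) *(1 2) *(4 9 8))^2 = ((1 2 7)(4 9 8))^2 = (1 7 2)(4 8 9)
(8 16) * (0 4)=(0 4)(8 16)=[4, 1, 2, 3, 0, 5, 6, 7, 16, 9, 10, 11, 12, 13, 14, 15, 8]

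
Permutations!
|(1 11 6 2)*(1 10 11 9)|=|(1 9)(2 10 11 6)|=4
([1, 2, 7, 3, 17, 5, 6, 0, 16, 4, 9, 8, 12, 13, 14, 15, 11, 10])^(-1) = (0 7 2 1)(4 9 10 17)(8 11 16)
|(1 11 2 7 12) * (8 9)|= |(1 11 2 7 12)(8 9)|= 10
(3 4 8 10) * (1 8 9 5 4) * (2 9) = (1 8 10 3)(2 9 5 4) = [0, 8, 9, 1, 2, 4, 6, 7, 10, 5, 3]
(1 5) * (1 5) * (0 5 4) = (0 5 4) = [5, 1, 2, 3, 0, 4]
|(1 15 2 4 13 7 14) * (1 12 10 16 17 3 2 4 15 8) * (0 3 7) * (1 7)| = |(0 3 2 15 4 13)(1 8 7 14 12 10 16 17)| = 24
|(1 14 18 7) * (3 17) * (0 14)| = 10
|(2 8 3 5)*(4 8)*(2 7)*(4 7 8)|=6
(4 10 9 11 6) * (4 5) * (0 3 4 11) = (0 3 4 10 9)(5 11 6) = [3, 1, 2, 4, 10, 11, 5, 7, 8, 0, 9, 6]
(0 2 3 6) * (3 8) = (0 2 8 3 6) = [2, 1, 8, 6, 4, 5, 0, 7, 3]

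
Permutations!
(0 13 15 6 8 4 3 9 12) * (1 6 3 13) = (0 1 6 8 4 13 15 3 9 12) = [1, 6, 2, 9, 13, 5, 8, 7, 4, 12, 10, 11, 0, 15, 14, 3]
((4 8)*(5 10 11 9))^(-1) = ((4 8)(5 10 11 9))^(-1) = (4 8)(5 9 11 10)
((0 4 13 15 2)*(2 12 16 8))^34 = ((0 4 13 15 12 16 8 2))^34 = (0 13 12 8)(2 4 15 16)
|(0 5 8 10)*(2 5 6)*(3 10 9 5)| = 15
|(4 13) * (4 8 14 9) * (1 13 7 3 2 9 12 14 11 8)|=|(1 13)(2 9 4 7 3)(8 11)(12 14)|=10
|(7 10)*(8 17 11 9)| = 4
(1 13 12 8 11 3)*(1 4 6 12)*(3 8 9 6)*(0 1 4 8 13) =(0 1)(3 8 11 13 4)(6 12 9) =[1, 0, 2, 8, 3, 5, 12, 7, 11, 6, 10, 13, 9, 4]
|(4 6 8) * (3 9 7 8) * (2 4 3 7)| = |(2 4 6 7 8 3 9)| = 7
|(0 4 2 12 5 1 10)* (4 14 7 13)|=10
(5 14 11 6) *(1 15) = (1 15)(5 14 11 6) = [0, 15, 2, 3, 4, 14, 5, 7, 8, 9, 10, 6, 12, 13, 11, 1]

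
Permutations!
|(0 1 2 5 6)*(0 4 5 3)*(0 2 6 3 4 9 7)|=|(0 1 6 9 7)(2 4 5 3)|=20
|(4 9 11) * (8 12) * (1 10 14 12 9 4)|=|(1 10 14 12 8 9 11)|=7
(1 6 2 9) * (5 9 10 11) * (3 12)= (1 6 2 10 11 5 9)(3 12)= [0, 6, 10, 12, 4, 9, 2, 7, 8, 1, 11, 5, 3]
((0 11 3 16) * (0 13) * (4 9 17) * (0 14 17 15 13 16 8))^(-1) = (0 8 3 11)(4 17 14 13 15 9)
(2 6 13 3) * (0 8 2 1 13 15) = (0 8 2 6 15)(1 13 3) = [8, 13, 6, 1, 4, 5, 15, 7, 2, 9, 10, 11, 12, 3, 14, 0]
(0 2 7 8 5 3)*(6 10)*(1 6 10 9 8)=(10)(0 2 7 1 6 9 8 5 3)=[2, 6, 7, 0, 4, 3, 9, 1, 5, 8, 10]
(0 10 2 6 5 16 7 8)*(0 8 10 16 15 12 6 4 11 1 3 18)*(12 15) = [16, 3, 4, 18, 11, 12, 5, 10, 8, 9, 2, 1, 6, 13, 14, 15, 7, 17, 0] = (0 16 7 10 2 4 11 1 3 18)(5 12 6)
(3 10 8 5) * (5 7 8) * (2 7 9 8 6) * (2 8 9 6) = (2 7)(3 10 5)(6 8) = [0, 1, 7, 10, 4, 3, 8, 2, 6, 9, 5]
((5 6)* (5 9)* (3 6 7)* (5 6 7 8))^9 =(3 7)(5 8)(6 9)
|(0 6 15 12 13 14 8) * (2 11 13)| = |(0 6 15 12 2 11 13 14 8)| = 9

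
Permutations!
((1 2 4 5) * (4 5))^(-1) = ((1 2 5))^(-1) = (1 5 2)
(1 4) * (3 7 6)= [0, 4, 2, 7, 1, 5, 3, 6]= (1 4)(3 7 6)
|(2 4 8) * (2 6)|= 4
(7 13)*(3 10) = (3 10)(7 13) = [0, 1, 2, 10, 4, 5, 6, 13, 8, 9, 3, 11, 12, 7]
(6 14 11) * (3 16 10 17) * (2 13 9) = (2 13 9)(3 16 10 17)(6 14 11) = [0, 1, 13, 16, 4, 5, 14, 7, 8, 2, 17, 6, 12, 9, 11, 15, 10, 3]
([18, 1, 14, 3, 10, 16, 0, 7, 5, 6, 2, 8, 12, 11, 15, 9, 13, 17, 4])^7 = [9, 1, 4, 3, 0, 13, 15, 7, 16, 14, 18, 5, 12, 8, 10, 2, 11, 17, 6]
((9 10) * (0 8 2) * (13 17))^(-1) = ((0 8 2)(9 10)(13 17))^(-1) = (0 2 8)(9 10)(13 17)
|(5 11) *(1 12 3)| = 6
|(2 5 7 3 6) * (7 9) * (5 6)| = |(2 6)(3 5 9 7)| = 4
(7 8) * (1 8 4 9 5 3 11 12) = (1 8 7 4 9 5 3 11 12) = [0, 8, 2, 11, 9, 3, 6, 4, 7, 5, 10, 12, 1]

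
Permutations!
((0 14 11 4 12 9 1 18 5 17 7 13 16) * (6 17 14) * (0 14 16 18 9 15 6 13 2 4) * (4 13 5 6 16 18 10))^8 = (0 10 5 4 18 12 6 15 17 16 7 14 2 11 13)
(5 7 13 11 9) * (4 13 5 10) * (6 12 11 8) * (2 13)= (2 13 8 6 12 11 9 10 4)(5 7)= [0, 1, 13, 3, 2, 7, 12, 5, 6, 10, 4, 9, 11, 8]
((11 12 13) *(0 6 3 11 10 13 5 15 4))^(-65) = (0 4 15 5 12 11 3 6)(10 13)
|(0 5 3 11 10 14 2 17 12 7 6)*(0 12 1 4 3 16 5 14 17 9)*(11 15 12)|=20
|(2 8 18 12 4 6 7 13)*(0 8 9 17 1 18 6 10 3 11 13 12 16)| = |(0 8 6 7 12 4 10 3 11 13 2 9 17 1 18 16)| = 16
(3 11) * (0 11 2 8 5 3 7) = (0 11 7)(2 8 5 3) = [11, 1, 8, 2, 4, 3, 6, 0, 5, 9, 10, 7]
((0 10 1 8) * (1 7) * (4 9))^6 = (0 10 7 1 8)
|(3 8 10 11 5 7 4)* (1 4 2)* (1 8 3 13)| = 6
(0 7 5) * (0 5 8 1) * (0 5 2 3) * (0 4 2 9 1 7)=(1 5 9)(2 3 4)(7 8)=[0, 5, 3, 4, 2, 9, 6, 8, 7, 1]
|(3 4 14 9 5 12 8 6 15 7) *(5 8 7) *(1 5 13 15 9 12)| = |(1 5)(3 4 14 12 7)(6 9 8)(13 15)| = 30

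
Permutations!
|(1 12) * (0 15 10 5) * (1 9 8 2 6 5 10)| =|(0 15 1 12 9 8 2 6 5)| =9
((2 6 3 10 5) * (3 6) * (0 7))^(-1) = ((0 7)(2 3 10 5))^(-1) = (0 7)(2 5 10 3)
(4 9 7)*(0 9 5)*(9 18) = (0 18 9 7 4 5) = [18, 1, 2, 3, 5, 0, 6, 4, 8, 7, 10, 11, 12, 13, 14, 15, 16, 17, 9]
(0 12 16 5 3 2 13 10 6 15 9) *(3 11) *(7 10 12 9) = (0 9)(2 13 12 16 5 11 3)(6 15 7 10) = [9, 1, 13, 2, 4, 11, 15, 10, 8, 0, 6, 3, 16, 12, 14, 7, 5]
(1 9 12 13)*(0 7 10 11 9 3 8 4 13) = (0 7 10 11 9 12)(1 3 8 4 13) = [7, 3, 2, 8, 13, 5, 6, 10, 4, 12, 11, 9, 0, 1]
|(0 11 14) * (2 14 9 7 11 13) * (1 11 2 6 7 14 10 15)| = 11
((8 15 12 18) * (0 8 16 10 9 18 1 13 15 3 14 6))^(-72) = (18)(0 14 8 6 3)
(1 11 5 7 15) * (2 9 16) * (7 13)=[0, 11, 9, 3, 4, 13, 6, 15, 8, 16, 10, 5, 12, 7, 14, 1, 2]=(1 11 5 13 7 15)(2 9 16)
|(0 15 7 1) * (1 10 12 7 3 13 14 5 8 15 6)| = |(0 6 1)(3 13 14 5 8 15)(7 10 12)| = 6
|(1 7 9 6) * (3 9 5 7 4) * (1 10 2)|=14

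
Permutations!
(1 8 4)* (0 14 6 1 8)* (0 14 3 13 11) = (0 3 13 11)(1 14 6)(4 8) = [3, 14, 2, 13, 8, 5, 1, 7, 4, 9, 10, 0, 12, 11, 6]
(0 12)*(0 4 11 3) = (0 12 4 11 3) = [12, 1, 2, 0, 11, 5, 6, 7, 8, 9, 10, 3, 4]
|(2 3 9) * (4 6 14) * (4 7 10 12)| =6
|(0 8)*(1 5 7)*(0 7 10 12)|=7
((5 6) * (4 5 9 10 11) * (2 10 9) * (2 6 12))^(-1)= (2 12 5 4 11 10)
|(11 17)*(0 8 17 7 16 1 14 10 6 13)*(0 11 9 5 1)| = 13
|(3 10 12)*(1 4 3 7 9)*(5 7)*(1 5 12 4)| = |(12)(3 10 4)(5 7 9)| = 3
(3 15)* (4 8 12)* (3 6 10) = (3 15 6 10)(4 8 12) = [0, 1, 2, 15, 8, 5, 10, 7, 12, 9, 3, 11, 4, 13, 14, 6]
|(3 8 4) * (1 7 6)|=|(1 7 6)(3 8 4)|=3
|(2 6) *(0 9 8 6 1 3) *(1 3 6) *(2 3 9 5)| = |(0 5 2 9 8 1 6 3)| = 8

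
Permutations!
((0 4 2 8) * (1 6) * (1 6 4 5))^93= (0 4)(1 8)(2 5)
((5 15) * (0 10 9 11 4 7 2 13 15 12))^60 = (0 7 12 4 5 11 15 9 13 10 2)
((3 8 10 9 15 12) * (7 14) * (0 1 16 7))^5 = ((0 1 16 7 14)(3 8 10 9 15 12))^5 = (16)(3 12 15 9 10 8)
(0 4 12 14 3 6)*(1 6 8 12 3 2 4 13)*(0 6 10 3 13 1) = (0 1 10 3 8 12 14 2 4 13) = [1, 10, 4, 8, 13, 5, 6, 7, 12, 9, 3, 11, 14, 0, 2]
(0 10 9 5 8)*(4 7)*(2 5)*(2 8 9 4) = (0 10 4 7 2 5 9 8) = [10, 1, 5, 3, 7, 9, 6, 2, 0, 8, 4]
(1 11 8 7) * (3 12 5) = (1 11 8 7)(3 12 5) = [0, 11, 2, 12, 4, 3, 6, 1, 7, 9, 10, 8, 5]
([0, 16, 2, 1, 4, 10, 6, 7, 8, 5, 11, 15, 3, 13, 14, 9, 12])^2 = (1 12)(3 16)(5 11 9 10 15)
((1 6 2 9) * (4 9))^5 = ((1 6 2 4 9))^5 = (9)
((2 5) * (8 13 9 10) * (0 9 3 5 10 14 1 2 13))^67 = (0 2 9 10 14 8 1)(3 5 13) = ((0 9 14 1 2 10 8)(3 5 13))^67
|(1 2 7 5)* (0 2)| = |(0 2 7 5 1)| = 5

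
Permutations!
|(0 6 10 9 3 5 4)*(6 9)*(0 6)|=7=|(0 9 3 5 4 6 10)|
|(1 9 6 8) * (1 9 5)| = 6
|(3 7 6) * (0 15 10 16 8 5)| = |(0 15 10 16 8 5)(3 7 6)| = 6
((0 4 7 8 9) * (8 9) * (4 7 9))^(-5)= (0 9 4 7)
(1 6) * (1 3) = (1 6 3) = [0, 6, 2, 1, 4, 5, 3]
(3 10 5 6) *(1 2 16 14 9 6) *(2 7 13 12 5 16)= (1 7 13 12 5)(3 10 16 14 9 6)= [0, 7, 2, 10, 4, 1, 3, 13, 8, 6, 16, 11, 5, 12, 9, 15, 14]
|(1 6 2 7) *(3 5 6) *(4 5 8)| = 8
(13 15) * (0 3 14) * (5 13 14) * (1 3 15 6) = [15, 3, 2, 5, 4, 13, 1, 7, 8, 9, 10, 11, 12, 6, 0, 14] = (0 15 14)(1 3 5 13 6)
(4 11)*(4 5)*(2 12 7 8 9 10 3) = (2 12 7 8 9 10 3)(4 11 5) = [0, 1, 12, 2, 11, 4, 6, 8, 9, 10, 3, 5, 7]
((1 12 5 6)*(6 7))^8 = (1 7 12 6 5)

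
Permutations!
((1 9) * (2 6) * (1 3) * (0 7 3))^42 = (0 3 9 7 1)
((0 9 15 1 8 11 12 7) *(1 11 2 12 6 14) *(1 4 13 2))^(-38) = (0 4 9 13 15 2 11 12 6 7 14)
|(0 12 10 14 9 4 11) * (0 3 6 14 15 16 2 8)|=42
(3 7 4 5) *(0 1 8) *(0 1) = (1 8)(3 7 4 5) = [0, 8, 2, 7, 5, 3, 6, 4, 1]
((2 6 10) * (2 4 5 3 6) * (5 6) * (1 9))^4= (4 6 10)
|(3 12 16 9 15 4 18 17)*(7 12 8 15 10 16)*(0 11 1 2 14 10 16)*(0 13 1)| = |(0 11)(1 2 14 10 13)(3 8 15 4 18 17)(7 12)(9 16)| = 30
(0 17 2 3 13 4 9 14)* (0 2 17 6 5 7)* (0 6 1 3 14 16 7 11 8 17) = (0 1 3 13 4 9 16 7 6 5 11 8 17)(2 14) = [1, 3, 14, 13, 9, 11, 5, 6, 17, 16, 10, 8, 12, 4, 2, 15, 7, 0]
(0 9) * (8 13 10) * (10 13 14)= (0 9)(8 14 10)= [9, 1, 2, 3, 4, 5, 6, 7, 14, 0, 8, 11, 12, 13, 10]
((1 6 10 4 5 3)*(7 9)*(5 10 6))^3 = ((1 5 3)(4 10)(7 9))^3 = (4 10)(7 9)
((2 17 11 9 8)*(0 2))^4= (0 9 17)(2 8 11)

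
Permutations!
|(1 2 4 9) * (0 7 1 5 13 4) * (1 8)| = |(0 7 8 1 2)(4 9 5 13)| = 20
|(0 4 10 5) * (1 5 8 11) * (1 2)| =8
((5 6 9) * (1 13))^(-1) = (1 13)(5 9 6)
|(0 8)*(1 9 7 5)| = 4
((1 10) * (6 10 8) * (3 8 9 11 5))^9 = ((1 9 11 5 3 8 6 10))^9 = (1 9 11 5 3 8 6 10)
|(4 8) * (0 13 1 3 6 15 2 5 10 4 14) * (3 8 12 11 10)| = 20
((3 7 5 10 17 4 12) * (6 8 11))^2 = (3 5 17 12 7 10 4)(6 11 8)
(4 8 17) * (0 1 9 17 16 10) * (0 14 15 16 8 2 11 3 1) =[0, 9, 11, 1, 2, 5, 6, 7, 8, 17, 14, 3, 12, 13, 15, 16, 10, 4] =(1 9 17 4 2 11 3)(10 14 15 16)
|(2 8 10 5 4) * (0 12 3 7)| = 20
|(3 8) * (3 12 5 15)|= 5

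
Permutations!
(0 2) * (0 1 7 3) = [2, 7, 1, 0, 4, 5, 6, 3] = (0 2 1 7 3)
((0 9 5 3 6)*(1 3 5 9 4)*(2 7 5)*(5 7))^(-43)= ((9)(0 4 1 3 6)(2 5))^(-43)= (9)(0 1 6 4 3)(2 5)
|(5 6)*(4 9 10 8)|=|(4 9 10 8)(5 6)|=4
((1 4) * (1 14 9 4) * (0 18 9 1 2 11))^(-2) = (0 2 14 9)(1 4 18 11)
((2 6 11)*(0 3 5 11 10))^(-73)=((0 3 5 11 2 6 10))^(-73)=(0 2 3 6 5 10 11)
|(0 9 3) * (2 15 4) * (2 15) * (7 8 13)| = 6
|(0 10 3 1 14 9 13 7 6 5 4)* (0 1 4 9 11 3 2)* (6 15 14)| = |(0 10 2)(1 6 5 9 13 7 15 14 11 3 4)| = 33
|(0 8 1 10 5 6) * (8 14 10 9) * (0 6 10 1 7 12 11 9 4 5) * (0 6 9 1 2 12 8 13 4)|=6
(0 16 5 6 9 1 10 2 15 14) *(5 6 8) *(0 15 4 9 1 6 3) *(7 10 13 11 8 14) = (0 16 3)(1 13 11 8 5 14 15 7 10 2 4 9 6) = [16, 13, 4, 0, 9, 14, 1, 10, 5, 6, 2, 8, 12, 11, 15, 7, 3]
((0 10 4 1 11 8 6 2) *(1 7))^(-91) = ((0 10 4 7 1 11 8 6 2))^(-91) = (0 2 6 8 11 1 7 4 10)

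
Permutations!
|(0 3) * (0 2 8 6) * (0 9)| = 6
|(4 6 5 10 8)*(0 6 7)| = 7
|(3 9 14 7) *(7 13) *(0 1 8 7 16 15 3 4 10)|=6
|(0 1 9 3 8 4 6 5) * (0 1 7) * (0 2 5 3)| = |(0 7 2 5 1 9)(3 8 4 6)| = 12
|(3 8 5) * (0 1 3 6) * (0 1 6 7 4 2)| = 9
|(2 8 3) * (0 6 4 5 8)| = 7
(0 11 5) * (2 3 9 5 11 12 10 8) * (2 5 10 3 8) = (0 12 3 9 10 2 8 5) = [12, 1, 8, 9, 4, 0, 6, 7, 5, 10, 2, 11, 3]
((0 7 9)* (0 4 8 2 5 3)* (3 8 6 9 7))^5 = ((0 3)(2 5 8)(4 6 9))^5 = (0 3)(2 8 5)(4 9 6)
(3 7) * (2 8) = [0, 1, 8, 7, 4, 5, 6, 3, 2] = (2 8)(3 7)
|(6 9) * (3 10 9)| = 4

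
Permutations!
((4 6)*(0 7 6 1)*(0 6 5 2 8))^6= ((0 7 5 2 8)(1 6 4))^6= (0 7 5 2 8)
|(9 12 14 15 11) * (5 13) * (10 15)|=|(5 13)(9 12 14 10 15 11)|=6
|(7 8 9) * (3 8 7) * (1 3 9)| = |(9)(1 3 8)| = 3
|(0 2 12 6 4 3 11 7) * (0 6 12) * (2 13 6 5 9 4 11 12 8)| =|(0 13 6 11 7 5 9 4 3 12 8 2)| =12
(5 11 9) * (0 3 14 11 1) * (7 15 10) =(0 3 14 11 9 5 1)(7 15 10) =[3, 0, 2, 14, 4, 1, 6, 15, 8, 5, 7, 9, 12, 13, 11, 10]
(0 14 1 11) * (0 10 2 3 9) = [14, 11, 3, 9, 4, 5, 6, 7, 8, 0, 2, 10, 12, 13, 1] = (0 14 1 11 10 2 3 9)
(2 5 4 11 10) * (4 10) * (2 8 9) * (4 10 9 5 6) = (2 6 4 11 10 8 5 9) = [0, 1, 6, 3, 11, 9, 4, 7, 5, 2, 8, 10]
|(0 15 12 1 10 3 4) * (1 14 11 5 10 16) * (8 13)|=18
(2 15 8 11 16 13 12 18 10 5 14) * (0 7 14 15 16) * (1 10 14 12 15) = (0 7 12 18 14 2 16 13 15 8 11)(1 10 5) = [7, 10, 16, 3, 4, 1, 6, 12, 11, 9, 5, 0, 18, 15, 2, 8, 13, 17, 14]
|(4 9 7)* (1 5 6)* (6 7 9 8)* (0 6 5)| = |(9)(0 6 1)(4 8 5 7)| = 12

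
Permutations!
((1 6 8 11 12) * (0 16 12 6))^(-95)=((0 16 12 1)(6 8 11))^(-95)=(0 16 12 1)(6 8 11)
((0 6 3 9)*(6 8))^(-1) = ((0 8 6 3 9))^(-1) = (0 9 3 6 8)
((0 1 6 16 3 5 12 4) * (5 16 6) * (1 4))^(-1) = (0 4)(1 12 5)(3 16)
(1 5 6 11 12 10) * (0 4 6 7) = (0 4 6 11 12 10 1 5 7) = [4, 5, 2, 3, 6, 7, 11, 0, 8, 9, 1, 12, 10]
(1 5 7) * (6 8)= (1 5 7)(6 8)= [0, 5, 2, 3, 4, 7, 8, 1, 6]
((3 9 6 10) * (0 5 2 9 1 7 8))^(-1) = ((0 5 2 9 6 10 3 1 7 8))^(-1) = (0 8 7 1 3 10 6 9 2 5)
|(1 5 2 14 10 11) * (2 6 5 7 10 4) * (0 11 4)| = |(0 11 1 7 10 4 2 14)(5 6)| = 8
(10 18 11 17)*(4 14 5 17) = (4 14 5 17 10 18 11) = [0, 1, 2, 3, 14, 17, 6, 7, 8, 9, 18, 4, 12, 13, 5, 15, 16, 10, 11]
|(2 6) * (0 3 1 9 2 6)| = 5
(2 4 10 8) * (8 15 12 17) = (2 4 10 15 12 17 8) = [0, 1, 4, 3, 10, 5, 6, 7, 2, 9, 15, 11, 17, 13, 14, 12, 16, 8]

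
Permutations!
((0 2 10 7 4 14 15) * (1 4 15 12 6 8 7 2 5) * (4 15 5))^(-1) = (0 15 1 5 7 8 6 12 14 4)(2 10)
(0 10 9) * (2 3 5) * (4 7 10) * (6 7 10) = (0 4 10 9)(2 3 5)(6 7) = [4, 1, 3, 5, 10, 2, 7, 6, 8, 0, 9]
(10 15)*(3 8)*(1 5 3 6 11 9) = (1 5 3 8 6 11 9)(10 15) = [0, 5, 2, 8, 4, 3, 11, 7, 6, 1, 15, 9, 12, 13, 14, 10]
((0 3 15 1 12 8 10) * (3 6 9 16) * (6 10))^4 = ((0 10)(1 12 8 6 9 16 3 15))^4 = (1 9)(3 8)(6 15)(12 16)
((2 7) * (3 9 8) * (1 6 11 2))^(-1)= (1 7 2 11 6)(3 8 9)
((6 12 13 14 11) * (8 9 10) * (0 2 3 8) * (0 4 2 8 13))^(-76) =(0 14 4)(2 8 11)(3 9 6)(10 12 13)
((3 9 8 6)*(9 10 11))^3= (3 9)(6 11)(8 10)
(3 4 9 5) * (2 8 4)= (2 8 4 9 5 3)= [0, 1, 8, 2, 9, 3, 6, 7, 4, 5]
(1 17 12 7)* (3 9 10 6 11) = (1 17 12 7)(3 9 10 6 11) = [0, 17, 2, 9, 4, 5, 11, 1, 8, 10, 6, 3, 7, 13, 14, 15, 16, 12]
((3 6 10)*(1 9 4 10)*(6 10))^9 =(1 9 4 6)(3 10) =((1 9 4 6)(3 10))^9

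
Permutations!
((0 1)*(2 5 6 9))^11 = (0 1)(2 9 6 5)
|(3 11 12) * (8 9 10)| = 3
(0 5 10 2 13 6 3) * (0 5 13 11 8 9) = [13, 1, 11, 5, 4, 10, 3, 7, 9, 0, 2, 8, 12, 6] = (0 13 6 3 5 10 2 11 8 9)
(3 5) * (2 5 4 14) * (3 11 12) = [0, 1, 5, 4, 14, 11, 6, 7, 8, 9, 10, 12, 3, 13, 2] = (2 5 11 12 3 4 14)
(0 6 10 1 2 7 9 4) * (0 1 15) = [6, 2, 7, 3, 1, 5, 10, 9, 8, 4, 15, 11, 12, 13, 14, 0] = (0 6 10 15)(1 2 7 9 4)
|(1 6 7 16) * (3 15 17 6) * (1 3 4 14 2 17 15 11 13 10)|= |(1 4 14 2 17 6 7 16 3 11 13 10)|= 12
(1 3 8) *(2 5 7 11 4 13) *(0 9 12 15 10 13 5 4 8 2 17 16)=(0 9 12 15 10 13 17 16)(1 3 2 4 5 7 11 8)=[9, 3, 4, 2, 5, 7, 6, 11, 1, 12, 13, 8, 15, 17, 14, 10, 0, 16]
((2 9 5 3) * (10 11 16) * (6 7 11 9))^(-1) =(2 3 5 9 10 16 11 7 6)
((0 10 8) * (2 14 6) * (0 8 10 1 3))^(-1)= (0 3 1)(2 6 14)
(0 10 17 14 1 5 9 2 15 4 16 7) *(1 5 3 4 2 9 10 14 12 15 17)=(0 14 5 10 1 3 4 16 7)(2 17 12 15)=[14, 3, 17, 4, 16, 10, 6, 0, 8, 9, 1, 11, 15, 13, 5, 2, 7, 12]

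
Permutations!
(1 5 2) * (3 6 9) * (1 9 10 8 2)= (1 5)(2 9 3 6 10 8)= [0, 5, 9, 6, 4, 1, 10, 7, 2, 3, 8]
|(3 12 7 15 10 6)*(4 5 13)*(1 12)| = 21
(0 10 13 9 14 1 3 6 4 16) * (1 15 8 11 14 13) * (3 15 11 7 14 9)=[10, 15, 2, 6, 16, 5, 4, 14, 7, 13, 1, 9, 12, 3, 11, 8, 0]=(0 10 1 15 8 7 14 11 9 13 3 6 4 16)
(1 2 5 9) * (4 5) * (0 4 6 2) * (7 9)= (0 4 5 7 9 1)(2 6)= [4, 0, 6, 3, 5, 7, 2, 9, 8, 1]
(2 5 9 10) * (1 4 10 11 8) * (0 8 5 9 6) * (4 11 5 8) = [4, 11, 9, 3, 10, 6, 0, 7, 1, 5, 2, 8] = (0 4 10 2 9 5 6)(1 11 8)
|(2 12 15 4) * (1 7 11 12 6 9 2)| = 6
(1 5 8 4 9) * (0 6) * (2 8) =(0 6)(1 5 2 8 4 9) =[6, 5, 8, 3, 9, 2, 0, 7, 4, 1]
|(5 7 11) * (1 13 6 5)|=|(1 13 6 5 7 11)|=6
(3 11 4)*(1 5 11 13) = (1 5 11 4 3 13) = [0, 5, 2, 13, 3, 11, 6, 7, 8, 9, 10, 4, 12, 1]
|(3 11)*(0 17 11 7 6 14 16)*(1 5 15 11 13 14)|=|(0 17 13 14 16)(1 5 15 11 3 7 6)|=35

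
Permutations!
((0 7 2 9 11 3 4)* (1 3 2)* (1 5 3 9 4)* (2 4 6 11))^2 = (0 5 1 2 11)(3 9 6 4 7)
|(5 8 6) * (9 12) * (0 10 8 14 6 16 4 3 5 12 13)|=12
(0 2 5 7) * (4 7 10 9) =(0 2 5 10 9 4 7) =[2, 1, 5, 3, 7, 10, 6, 0, 8, 4, 9]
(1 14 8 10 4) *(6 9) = (1 14 8 10 4)(6 9) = [0, 14, 2, 3, 1, 5, 9, 7, 10, 6, 4, 11, 12, 13, 8]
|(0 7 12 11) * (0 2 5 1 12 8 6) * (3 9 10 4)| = 20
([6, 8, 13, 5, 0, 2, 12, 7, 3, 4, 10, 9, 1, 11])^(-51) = [11, 0, 8, 12, 13, 1, 9, 7, 6, 2, 10, 5, 4, 3]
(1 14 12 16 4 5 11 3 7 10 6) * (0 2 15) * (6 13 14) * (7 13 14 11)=[2, 6, 15, 13, 5, 7, 1, 10, 8, 9, 14, 3, 16, 11, 12, 0, 4]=(0 2 15)(1 6)(3 13 11)(4 5 7 10 14 12 16)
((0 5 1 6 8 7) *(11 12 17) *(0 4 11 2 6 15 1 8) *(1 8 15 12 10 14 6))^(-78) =((0 5 15 8 7 4 11 10 14 6)(1 12 17 2))^(-78) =(0 15 7 11 14)(1 17)(2 12)(4 10 6 5 8)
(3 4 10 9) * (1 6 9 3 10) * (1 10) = (1 6 9)(3 4 10) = [0, 6, 2, 4, 10, 5, 9, 7, 8, 1, 3]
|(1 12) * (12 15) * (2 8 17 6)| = |(1 15 12)(2 8 17 6)| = 12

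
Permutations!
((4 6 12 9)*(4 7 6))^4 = ((6 12 9 7))^4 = (12)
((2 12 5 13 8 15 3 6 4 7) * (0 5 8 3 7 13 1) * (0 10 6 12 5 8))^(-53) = ((0 8 15 7 2 5 1 10 6 4 13 3 12))^(-53) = (0 12 3 13 4 6 10 1 5 2 7 15 8)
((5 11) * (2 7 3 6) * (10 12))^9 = (2 7 3 6)(5 11)(10 12) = ((2 7 3 6)(5 11)(10 12))^9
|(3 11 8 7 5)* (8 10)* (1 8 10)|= 6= |(1 8 7 5 3 11)|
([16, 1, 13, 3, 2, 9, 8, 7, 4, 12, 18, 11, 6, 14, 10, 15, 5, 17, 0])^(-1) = [18, 1, 4, 3, 8, 16, 12, 7, 6, 5, 14, 11, 9, 2, 13, 15, 0, 17, 10]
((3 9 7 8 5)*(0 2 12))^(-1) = ((0 2 12)(3 9 7 8 5))^(-1) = (0 12 2)(3 5 8 7 9)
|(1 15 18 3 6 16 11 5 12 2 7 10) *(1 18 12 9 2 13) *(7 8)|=|(1 15 12 13)(2 8 7 10 18 3 6 16 11 5 9)|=44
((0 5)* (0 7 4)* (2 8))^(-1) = ((0 5 7 4)(2 8))^(-1) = (0 4 7 5)(2 8)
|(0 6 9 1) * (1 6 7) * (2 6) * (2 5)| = 12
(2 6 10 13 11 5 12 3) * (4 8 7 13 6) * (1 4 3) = [0, 4, 3, 2, 8, 12, 10, 13, 7, 9, 6, 5, 1, 11] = (1 4 8 7 13 11 5 12)(2 3)(6 10)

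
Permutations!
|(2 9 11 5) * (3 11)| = |(2 9 3 11 5)| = 5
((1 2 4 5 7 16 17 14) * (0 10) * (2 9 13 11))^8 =(1 16 4 13 14 7 2 9 17 5 11)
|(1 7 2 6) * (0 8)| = 4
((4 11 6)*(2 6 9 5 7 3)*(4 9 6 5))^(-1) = (2 3 7 5)(4 9 6 11)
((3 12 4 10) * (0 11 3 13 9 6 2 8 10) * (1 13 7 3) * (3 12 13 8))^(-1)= ((0 11 1 8 10 7 12 4)(2 3 13 9 6))^(-1)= (0 4 12 7 10 8 1 11)(2 6 9 13 3)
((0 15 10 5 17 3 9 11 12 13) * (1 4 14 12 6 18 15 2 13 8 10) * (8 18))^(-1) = ((0 2 13)(1 4 14 12 18 15)(3 9 11 6 8 10 5 17))^(-1) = (0 13 2)(1 15 18 12 14 4)(3 17 5 10 8 6 11 9)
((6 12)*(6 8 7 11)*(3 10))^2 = ((3 10)(6 12 8 7 11))^2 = (6 8 11 12 7)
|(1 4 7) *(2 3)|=|(1 4 7)(2 3)|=6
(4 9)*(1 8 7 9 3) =(1 8 7 9 4 3) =[0, 8, 2, 1, 3, 5, 6, 9, 7, 4]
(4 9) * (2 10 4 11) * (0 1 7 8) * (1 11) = (0 11 2 10 4 9 1 7 8) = [11, 7, 10, 3, 9, 5, 6, 8, 0, 1, 4, 2]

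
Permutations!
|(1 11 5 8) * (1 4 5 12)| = 3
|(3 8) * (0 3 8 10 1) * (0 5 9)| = |(0 3 10 1 5 9)| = 6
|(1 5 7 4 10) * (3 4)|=|(1 5 7 3 4 10)|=6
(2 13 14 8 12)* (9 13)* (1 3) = [0, 3, 9, 1, 4, 5, 6, 7, 12, 13, 10, 11, 2, 14, 8] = (1 3)(2 9 13 14 8 12)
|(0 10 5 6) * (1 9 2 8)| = |(0 10 5 6)(1 9 2 8)| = 4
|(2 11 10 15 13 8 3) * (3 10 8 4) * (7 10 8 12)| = 9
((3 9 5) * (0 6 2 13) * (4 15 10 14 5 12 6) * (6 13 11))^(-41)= ((0 4 15 10 14 5 3 9 12 13)(2 11 6))^(-41)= (0 13 12 9 3 5 14 10 15 4)(2 11 6)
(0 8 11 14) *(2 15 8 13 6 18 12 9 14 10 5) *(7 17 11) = (0 13 6 18 12 9 14)(2 15 8 7 17 11 10 5) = [13, 1, 15, 3, 4, 2, 18, 17, 7, 14, 5, 10, 9, 6, 0, 8, 16, 11, 12]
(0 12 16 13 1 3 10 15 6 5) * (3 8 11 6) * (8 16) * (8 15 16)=(0 12 15 3 10 16 13 1 8 11 6 5)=[12, 8, 2, 10, 4, 0, 5, 7, 11, 9, 16, 6, 15, 1, 14, 3, 13]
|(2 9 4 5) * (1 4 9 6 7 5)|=|(9)(1 4)(2 6 7 5)|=4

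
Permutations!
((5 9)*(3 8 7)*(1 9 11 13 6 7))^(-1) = (1 8 3 7 6 13 11 5 9)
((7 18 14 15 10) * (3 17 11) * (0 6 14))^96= ((0 6 14 15 10 7 18)(3 17 11))^96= (0 7 15 6 18 10 14)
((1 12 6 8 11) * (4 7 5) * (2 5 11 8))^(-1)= ((1 12 6 2 5 4 7 11))^(-1)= (1 11 7 4 5 2 6 12)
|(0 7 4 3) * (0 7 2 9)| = |(0 2 9)(3 7 4)| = 3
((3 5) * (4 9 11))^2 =(4 11 9)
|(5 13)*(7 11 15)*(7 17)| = 4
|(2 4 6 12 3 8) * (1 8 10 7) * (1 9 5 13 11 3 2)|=28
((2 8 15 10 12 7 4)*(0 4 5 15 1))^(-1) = (0 1 8 2 4)(5 7 12 10 15)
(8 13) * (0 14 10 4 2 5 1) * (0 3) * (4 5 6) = (0 14 10 5 1 3)(2 6 4)(8 13) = [14, 3, 6, 0, 2, 1, 4, 7, 13, 9, 5, 11, 12, 8, 10]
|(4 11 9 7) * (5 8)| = 4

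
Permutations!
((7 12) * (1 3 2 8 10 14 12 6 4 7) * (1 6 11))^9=(1 7 6 14 8 3 11 4 12 10 2)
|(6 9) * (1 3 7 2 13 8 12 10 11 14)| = 10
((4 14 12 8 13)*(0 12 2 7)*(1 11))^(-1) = ((0 12 8 13 4 14 2 7)(1 11))^(-1) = (0 7 2 14 4 13 8 12)(1 11)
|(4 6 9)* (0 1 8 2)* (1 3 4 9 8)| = 6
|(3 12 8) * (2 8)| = 4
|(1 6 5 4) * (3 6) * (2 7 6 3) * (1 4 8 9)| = 7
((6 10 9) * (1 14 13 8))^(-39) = (1 14 13 8)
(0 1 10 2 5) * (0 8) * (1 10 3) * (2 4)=(0 10 4 2 5 8)(1 3)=[10, 3, 5, 1, 2, 8, 6, 7, 0, 9, 4]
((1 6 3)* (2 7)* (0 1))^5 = (0 1 6 3)(2 7)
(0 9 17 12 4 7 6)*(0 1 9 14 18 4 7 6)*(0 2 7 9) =(0 14 18 4 6 1)(2 7)(9 17 12) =[14, 0, 7, 3, 6, 5, 1, 2, 8, 17, 10, 11, 9, 13, 18, 15, 16, 12, 4]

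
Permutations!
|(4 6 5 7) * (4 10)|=5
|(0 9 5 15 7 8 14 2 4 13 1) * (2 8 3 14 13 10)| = 30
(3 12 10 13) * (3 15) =[0, 1, 2, 12, 4, 5, 6, 7, 8, 9, 13, 11, 10, 15, 14, 3] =(3 12 10 13 15)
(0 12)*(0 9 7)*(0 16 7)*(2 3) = (0 12 9)(2 3)(7 16) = [12, 1, 3, 2, 4, 5, 6, 16, 8, 0, 10, 11, 9, 13, 14, 15, 7]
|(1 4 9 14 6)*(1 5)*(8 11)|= |(1 4 9 14 6 5)(8 11)|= 6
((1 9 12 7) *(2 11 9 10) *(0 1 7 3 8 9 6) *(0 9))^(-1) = ((0 1 10 2 11 6 9 12 3 8))^(-1) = (0 8 3 12 9 6 11 2 10 1)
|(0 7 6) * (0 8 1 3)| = |(0 7 6 8 1 3)| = 6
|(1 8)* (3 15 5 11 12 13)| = 6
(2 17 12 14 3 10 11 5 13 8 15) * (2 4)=[0, 1, 17, 10, 2, 13, 6, 7, 15, 9, 11, 5, 14, 8, 3, 4, 16, 12]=(2 17 12 14 3 10 11 5 13 8 15 4)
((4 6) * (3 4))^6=((3 4 6))^6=(6)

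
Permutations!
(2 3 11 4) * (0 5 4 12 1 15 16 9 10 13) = (0 5 4 2 3 11 12 1 15 16 9 10 13) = [5, 15, 3, 11, 2, 4, 6, 7, 8, 10, 13, 12, 1, 0, 14, 16, 9]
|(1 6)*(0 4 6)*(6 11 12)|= 6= |(0 4 11 12 6 1)|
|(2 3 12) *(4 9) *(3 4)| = |(2 4 9 3 12)| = 5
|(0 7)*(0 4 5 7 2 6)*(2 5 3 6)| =|(0 5 7 4 3 6)| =6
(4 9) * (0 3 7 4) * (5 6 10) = (0 3 7 4 9)(5 6 10) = [3, 1, 2, 7, 9, 6, 10, 4, 8, 0, 5]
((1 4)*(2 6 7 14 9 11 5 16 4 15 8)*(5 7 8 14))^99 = (16)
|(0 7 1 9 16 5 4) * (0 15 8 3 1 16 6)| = 11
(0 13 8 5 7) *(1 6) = (0 13 8 5 7)(1 6) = [13, 6, 2, 3, 4, 7, 1, 0, 5, 9, 10, 11, 12, 8]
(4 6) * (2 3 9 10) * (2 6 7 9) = (2 3)(4 7 9 10 6) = [0, 1, 3, 2, 7, 5, 4, 9, 8, 10, 6]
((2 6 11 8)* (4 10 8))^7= (2 6 11 4 10 8)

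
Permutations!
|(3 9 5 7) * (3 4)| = 5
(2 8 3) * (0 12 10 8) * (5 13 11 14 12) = [5, 1, 0, 2, 4, 13, 6, 7, 3, 9, 8, 14, 10, 11, 12] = (0 5 13 11 14 12 10 8 3 2)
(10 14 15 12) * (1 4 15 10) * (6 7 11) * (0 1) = [1, 4, 2, 3, 15, 5, 7, 11, 8, 9, 14, 6, 0, 13, 10, 12] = (0 1 4 15 12)(6 7 11)(10 14)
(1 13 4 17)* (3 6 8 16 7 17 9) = (1 13 4 9 3 6 8 16 7 17) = [0, 13, 2, 6, 9, 5, 8, 17, 16, 3, 10, 11, 12, 4, 14, 15, 7, 1]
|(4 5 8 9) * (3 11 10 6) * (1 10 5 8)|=6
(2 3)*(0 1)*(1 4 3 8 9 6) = (0 4 3 2 8 9 6 1) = [4, 0, 8, 2, 3, 5, 1, 7, 9, 6]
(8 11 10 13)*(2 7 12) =(2 7 12)(8 11 10 13) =[0, 1, 7, 3, 4, 5, 6, 12, 11, 9, 13, 10, 2, 8]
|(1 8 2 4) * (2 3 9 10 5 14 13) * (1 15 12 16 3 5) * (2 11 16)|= |(1 8 5 14 13 11 16 3 9 10)(2 4 15 12)|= 20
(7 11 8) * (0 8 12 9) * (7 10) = (0 8 10 7 11 12 9) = [8, 1, 2, 3, 4, 5, 6, 11, 10, 0, 7, 12, 9]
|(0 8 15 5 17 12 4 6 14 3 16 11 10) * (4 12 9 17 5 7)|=|(0 8 15 7 4 6 14 3 16 11 10)(9 17)|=22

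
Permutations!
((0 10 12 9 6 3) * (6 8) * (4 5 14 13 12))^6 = ((0 10 4 5 14 13 12 9 8 6 3))^6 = (0 12 10 9 4 8 5 6 14 3 13)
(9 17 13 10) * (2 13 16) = (2 13 10 9 17 16) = [0, 1, 13, 3, 4, 5, 6, 7, 8, 17, 9, 11, 12, 10, 14, 15, 2, 16]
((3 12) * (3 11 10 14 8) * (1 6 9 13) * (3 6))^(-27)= ((1 3 12 11 10 14 8 6 9 13))^(-27)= (1 11 8 13 12 14 9 3 10 6)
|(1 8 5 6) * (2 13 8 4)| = |(1 4 2 13 8 5 6)| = 7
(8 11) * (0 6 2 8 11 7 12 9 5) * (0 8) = (0 6 2)(5 8 7 12 9) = [6, 1, 0, 3, 4, 8, 2, 12, 7, 5, 10, 11, 9]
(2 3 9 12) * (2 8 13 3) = (3 9 12 8 13) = [0, 1, 2, 9, 4, 5, 6, 7, 13, 12, 10, 11, 8, 3]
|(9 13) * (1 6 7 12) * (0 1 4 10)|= |(0 1 6 7 12 4 10)(9 13)|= 14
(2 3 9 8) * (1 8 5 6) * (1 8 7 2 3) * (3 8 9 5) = (1 7 2)(3 5 6 9) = [0, 7, 1, 5, 4, 6, 9, 2, 8, 3]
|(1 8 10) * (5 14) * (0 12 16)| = |(0 12 16)(1 8 10)(5 14)| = 6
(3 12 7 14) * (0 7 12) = (0 7 14 3) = [7, 1, 2, 0, 4, 5, 6, 14, 8, 9, 10, 11, 12, 13, 3]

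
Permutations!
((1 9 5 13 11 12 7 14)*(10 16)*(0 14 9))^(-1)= (0 1 14)(5 9 7 12 11 13)(10 16)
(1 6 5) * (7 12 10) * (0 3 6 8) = [3, 8, 2, 6, 4, 1, 5, 12, 0, 9, 7, 11, 10] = (0 3 6 5 1 8)(7 12 10)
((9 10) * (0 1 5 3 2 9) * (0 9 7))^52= ((0 1 5 3 2 7)(9 10))^52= (10)(0 2 5)(1 7 3)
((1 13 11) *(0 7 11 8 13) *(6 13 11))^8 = ((0 7 6 13 8 11 1))^8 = (0 7 6 13 8 11 1)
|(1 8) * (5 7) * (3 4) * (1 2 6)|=4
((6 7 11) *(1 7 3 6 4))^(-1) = (1 4 11 7)(3 6) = ((1 7 11 4)(3 6))^(-1)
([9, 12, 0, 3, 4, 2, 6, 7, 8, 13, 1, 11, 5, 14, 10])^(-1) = [2, 10, 5, 3, 4, 12, 6, 7, 8, 0, 14, 11, 1, 9, 13]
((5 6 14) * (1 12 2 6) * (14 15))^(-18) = ((1 12 2 6 15 14 5))^(-18) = (1 6 5 2 14 12 15)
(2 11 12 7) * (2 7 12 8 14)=(2 11 8 14)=[0, 1, 11, 3, 4, 5, 6, 7, 14, 9, 10, 8, 12, 13, 2]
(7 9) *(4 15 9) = (4 15 9 7) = [0, 1, 2, 3, 15, 5, 6, 4, 8, 7, 10, 11, 12, 13, 14, 9]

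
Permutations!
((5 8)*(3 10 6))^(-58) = (3 6 10)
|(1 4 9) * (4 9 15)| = 2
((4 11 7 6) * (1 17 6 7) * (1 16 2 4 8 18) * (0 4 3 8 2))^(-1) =(0 16 11 4)(1 18 8 3 2 6 17)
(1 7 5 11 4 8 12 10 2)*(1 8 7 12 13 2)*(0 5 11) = (0 5)(1 12 10)(2 8 13)(4 7 11) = [5, 12, 8, 3, 7, 0, 6, 11, 13, 9, 1, 4, 10, 2]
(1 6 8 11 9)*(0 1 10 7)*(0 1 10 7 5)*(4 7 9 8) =(0 10 5)(1 6 4 7)(8 11) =[10, 6, 2, 3, 7, 0, 4, 1, 11, 9, 5, 8]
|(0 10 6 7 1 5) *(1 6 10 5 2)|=|(10)(0 5)(1 2)(6 7)|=2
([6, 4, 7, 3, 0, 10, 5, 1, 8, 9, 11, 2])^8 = (0 4 1 7 2 11 10 5 6)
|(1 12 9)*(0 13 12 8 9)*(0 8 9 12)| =|(0 13)(1 9)(8 12)| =2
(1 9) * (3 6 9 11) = (1 11 3 6 9) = [0, 11, 2, 6, 4, 5, 9, 7, 8, 1, 10, 3]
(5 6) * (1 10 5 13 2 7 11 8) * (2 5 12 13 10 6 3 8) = (1 6 10 12 13 5 3 8)(2 7 11) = [0, 6, 7, 8, 4, 3, 10, 11, 1, 9, 12, 2, 13, 5]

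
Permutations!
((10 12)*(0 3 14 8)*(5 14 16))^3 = ((0 3 16 5 14 8)(10 12))^3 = (0 5)(3 14)(8 16)(10 12)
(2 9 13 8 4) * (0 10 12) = (0 10 12)(2 9 13 8 4) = [10, 1, 9, 3, 2, 5, 6, 7, 4, 13, 12, 11, 0, 8]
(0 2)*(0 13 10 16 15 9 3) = (0 2 13 10 16 15 9 3) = [2, 1, 13, 0, 4, 5, 6, 7, 8, 3, 16, 11, 12, 10, 14, 9, 15]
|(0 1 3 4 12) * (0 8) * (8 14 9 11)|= 9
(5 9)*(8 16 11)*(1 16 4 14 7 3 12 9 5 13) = [0, 16, 2, 12, 14, 5, 6, 3, 4, 13, 10, 8, 9, 1, 7, 15, 11] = (1 16 11 8 4 14 7 3 12 9 13)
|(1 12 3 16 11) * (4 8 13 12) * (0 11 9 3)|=|(0 11 1 4 8 13 12)(3 16 9)|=21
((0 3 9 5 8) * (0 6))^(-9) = (0 5)(3 8)(6 9)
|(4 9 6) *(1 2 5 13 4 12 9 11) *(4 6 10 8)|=11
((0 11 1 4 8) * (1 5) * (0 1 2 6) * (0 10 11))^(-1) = (1 8 4)(2 5 11 10 6)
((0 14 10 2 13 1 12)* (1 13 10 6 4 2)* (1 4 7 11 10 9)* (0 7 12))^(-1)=(0 1 9 2 4 10 11 7 12 6 14)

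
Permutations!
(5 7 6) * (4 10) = [0, 1, 2, 3, 10, 7, 5, 6, 8, 9, 4] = (4 10)(5 7 6)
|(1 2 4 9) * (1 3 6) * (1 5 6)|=|(1 2 4 9 3)(5 6)|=10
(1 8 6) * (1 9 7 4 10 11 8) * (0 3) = (0 3)(4 10 11 8 6 9 7) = [3, 1, 2, 0, 10, 5, 9, 4, 6, 7, 11, 8]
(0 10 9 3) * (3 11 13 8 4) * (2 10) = (0 2 10 9 11 13 8 4 3) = [2, 1, 10, 0, 3, 5, 6, 7, 4, 11, 9, 13, 12, 8]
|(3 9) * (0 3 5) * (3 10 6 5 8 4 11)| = 20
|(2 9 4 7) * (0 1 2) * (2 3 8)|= |(0 1 3 8 2 9 4 7)|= 8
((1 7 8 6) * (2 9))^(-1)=(1 6 8 7)(2 9)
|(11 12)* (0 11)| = 3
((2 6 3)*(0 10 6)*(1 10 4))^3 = ((0 4 1 10 6 3 2))^3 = (0 10 2 1 3 4 6)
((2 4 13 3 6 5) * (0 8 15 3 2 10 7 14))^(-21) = ((0 8 15 3 6 5 10 7 14)(2 4 13))^(-21) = (0 10 3)(5 15 14)(6 8 7)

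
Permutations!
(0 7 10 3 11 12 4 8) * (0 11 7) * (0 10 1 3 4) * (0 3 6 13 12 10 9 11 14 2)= (0 9 11 10 4 8 14 2)(1 6 13 12 3 7)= [9, 6, 0, 7, 8, 5, 13, 1, 14, 11, 4, 10, 3, 12, 2]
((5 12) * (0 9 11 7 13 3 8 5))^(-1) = (0 12 5 8 3 13 7 11 9)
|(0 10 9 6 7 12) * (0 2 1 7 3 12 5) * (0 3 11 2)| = |(0 10 9 6 11 2 1 7 5 3 12)| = 11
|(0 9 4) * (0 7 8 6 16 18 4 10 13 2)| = |(0 9 10 13 2)(4 7 8 6 16 18)| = 30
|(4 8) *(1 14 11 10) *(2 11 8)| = 7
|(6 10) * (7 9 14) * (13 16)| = |(6 10)(7 9 14)(13 16)| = 6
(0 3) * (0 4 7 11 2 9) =(0 3 4 7 11 2 9) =[3, 1, 9, 4, 7, 5, 6, 11, 8, 0, 10, 2]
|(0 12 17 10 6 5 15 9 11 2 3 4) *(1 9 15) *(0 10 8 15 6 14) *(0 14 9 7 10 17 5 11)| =|(0 12 5 1 7 10 9)(2 3 4 17 8 15 6 11)| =56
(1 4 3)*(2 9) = (1 4 3)(2 9) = [0, 4, 9, 1, 3, 5, 6, 7, 8, 2]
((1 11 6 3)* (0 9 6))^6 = ((0 9 6 3 1 11))^6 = (11)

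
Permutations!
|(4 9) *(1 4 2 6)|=5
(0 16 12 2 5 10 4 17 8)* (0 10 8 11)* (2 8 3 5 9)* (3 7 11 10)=[16, 1, 9, 5, 17, 7, 6, 11, 3, 2, 4, 0, 8, 13, 14, 15, 12, 10]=(0 16 12 8 3 5 7 11)(2 9)(4 17 10)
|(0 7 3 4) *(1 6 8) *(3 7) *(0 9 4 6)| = |(0 3 6 8 1)(4 9)| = 10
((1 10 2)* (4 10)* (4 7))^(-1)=(1 2 10 4 7)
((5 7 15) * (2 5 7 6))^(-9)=((2 5 6)(7 15))^(-9)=(7 15)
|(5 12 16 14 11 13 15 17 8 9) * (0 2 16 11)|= 8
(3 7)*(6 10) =(3 7)(6 10) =[0, 1, 2, 7, 4, 5, 10, 3, 8, 9, 6]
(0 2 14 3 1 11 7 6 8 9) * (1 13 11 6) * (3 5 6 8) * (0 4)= (0 2 14 5 6 3 13 11 7 1 8 9 4)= [2, 8, 14, 13, 0, 6, 3, 1, 9, 4, 10, 7, 12, 11, 5]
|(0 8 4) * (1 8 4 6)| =|(0 4)(1 8 6)| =6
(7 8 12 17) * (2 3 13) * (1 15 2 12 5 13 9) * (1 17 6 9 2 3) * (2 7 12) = (1 15 3 7 8 5 13 2)(6 9 17 12) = [0, 15, 1, 7, 4, 13, 9, 8, 5, 17, 10, 11, 6, 2, 14, 3, 16, 12]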